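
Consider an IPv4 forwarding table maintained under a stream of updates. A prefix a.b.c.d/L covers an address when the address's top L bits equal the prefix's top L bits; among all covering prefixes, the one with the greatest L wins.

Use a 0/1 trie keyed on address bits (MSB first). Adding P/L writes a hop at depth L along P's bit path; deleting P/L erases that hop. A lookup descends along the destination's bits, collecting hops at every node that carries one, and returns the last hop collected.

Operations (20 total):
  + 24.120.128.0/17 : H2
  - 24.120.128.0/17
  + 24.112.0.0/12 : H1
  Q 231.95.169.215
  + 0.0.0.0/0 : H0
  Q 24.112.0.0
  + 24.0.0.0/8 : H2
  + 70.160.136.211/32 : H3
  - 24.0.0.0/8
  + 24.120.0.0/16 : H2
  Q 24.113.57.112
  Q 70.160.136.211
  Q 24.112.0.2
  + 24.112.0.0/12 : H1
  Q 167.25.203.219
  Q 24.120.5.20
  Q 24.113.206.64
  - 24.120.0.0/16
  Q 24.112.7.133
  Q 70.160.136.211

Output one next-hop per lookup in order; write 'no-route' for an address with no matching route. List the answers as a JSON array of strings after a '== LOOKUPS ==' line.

Apply in order:
  + 24.120.128.0/17 (H2) depth=17
  - 24.120.128.0/17 clear@17
  + 24.112.0.0/12 (H1) depth=12
  Q 231.95.169.215: descend ε ; hops seen [∅] ; pick no-route
  + 0.0.0.0/0 (H0) depth=0
  Q 24.112.0.0: descend 000110000111 ; hops seen [H0,H1] ; pick H1
  + 24.0.0.0/8 (H2) depth=8
  + 70.160.136.211/32 (H3) depth=32
  - 24.0.0.0/8 clear@8
  + 24.120.0.0/16 (H2) depth=16
  Q 24.113.57.112: descend 000110000111 ; hops seen [H0,H1] ; pick H1
  Q 70.160.136.211: descend 01000110101000001000100011010011 ; hops seen [H0,H3] ; pick H3
  Q 24.112.0.2: descend 000110000111 ; hops seen [H0,H1] ; pick H1
  + 24.112.0.0/12 (H1) depth=12
  Q 167.25.203.219: descend ε ; hops seen [H0] ; pick H0
  Q 24.120.5.20: descend 0001100001111000 ; hops seen [H0,H1,H2] ; pick H2
  Q 24.113.206.64: descend 000110000111 ; hops seen [H0,H1] ; pick H1
  - 24.120.0.0/16 clear@16
  Q 24.112.7.133: descend 000110000111 ; hops seen [H0,H1] ; pick H1
  Q 70.160.136.211: descend 01000110101000001000100011010011 ; hops seen [H0,H3] ; pick H3

== LOOKUPS ==
["no-route","H1","H1","H3","H1","H0","H2","H1","H1","H3"]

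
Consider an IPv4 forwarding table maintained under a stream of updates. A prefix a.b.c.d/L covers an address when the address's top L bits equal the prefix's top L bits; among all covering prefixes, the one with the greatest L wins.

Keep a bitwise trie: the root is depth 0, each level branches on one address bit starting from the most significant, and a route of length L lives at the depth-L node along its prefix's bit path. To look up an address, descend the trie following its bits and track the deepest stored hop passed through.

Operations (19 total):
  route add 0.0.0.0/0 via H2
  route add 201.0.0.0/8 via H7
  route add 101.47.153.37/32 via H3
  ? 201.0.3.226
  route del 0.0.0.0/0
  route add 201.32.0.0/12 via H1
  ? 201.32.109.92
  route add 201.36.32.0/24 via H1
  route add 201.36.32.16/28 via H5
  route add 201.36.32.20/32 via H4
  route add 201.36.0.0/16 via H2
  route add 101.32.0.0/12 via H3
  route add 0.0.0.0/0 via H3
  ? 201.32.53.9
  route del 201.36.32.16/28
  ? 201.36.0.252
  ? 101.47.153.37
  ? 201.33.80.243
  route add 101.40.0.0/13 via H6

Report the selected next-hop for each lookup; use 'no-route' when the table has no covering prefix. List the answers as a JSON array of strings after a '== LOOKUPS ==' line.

Process each operation:
  add 0.0.0.0/0 -> H2 at depth 0
  add 201.0.0.0/8 -> H7 at depth 8
  add 101.47.153.37/32 -> H3 at depth 32
  lookup 201.0.3.226: bits 11001001 walk d0:H2→d1:-→d2:-→d3:-→d4:-→d5:-→d6:-→d7:-→d8:H7 -> H7
  - 0.0.0.0/0 clear@0
  add 201.32.0.0/12 -> H1 at depth 12
  lookup 201.32.109.92: bits 110010010010 walk d0:-→d1:-→d2:-→d3:-→d4:-→d5:-→d6:-→d7:-→d8:H7→d9:-→d10:-→d11:-→d12:H1 -> H1
  add 201.36.32.0/24 -> H1 at depth 24
  add 201.36.32.16/28 -> H5 at depth 28
  add 201.36.32.20/32 -> H4 at depth 32
  add 201.36.0.0/16 -> H2 at depth 16
  add 101.32.0.0/12 -> H3 at depth 12
  add 0.0.0.0/0 -> H3 at depth 0
  lookup 201.32.53.9: bits 1100100100100 walk d0:H3→d1:-→d2:-→d3:-→d4:-→d5:-→d6:-→d7:-→d8:H7→d9:-→d10:-→d11:-→d12:H1→d13:- -> H1
  - 201.36.32.16/28 clear@28
  lookup 201.36.0.252: bits 110010010010010000 walk d0:H3→d1:-→d2:-→d3:-→d4:-→d5:-→d6:-→d7:-→d8:H7→d9:-→d10:-→d11:-→d12:H1→d13:-→d14:-→d15:-→d16:H2→d17:-→d18:- -> H2
  lookup 101.47.153.37: bits 01100101001011111001100100100101 walk d0:H3→d1:-→d2:-→d3:-→d4:-→d5:-→d6:-→d7:-→d8:-→d9:-→d10:-→d11:-→d12:H3→d13:-→d14:-→d15:-→d16:-→d17:-→d18:-→d19:-→d20:-→d21:-→d22:-→d23:-→d24:-→d25:-→d26:-→d27:-→d28:-→d29:-→d30:-→d31:-→d32:H3 -> H3
  lookup 201.33.80.243: bits 1100100100100 walk d0:H3→d1:-→d2:-→d3:-→d4:-→d5:-→d6:-→d7:-→d8:H7→d9:-→d10:-→d11:-→d12:H1→d13:- -> H1
  add 101.40.0.0/13 -> H6 at depth 13

== LOOKUPS ==
["H7","H1","H1","H2","H3","H1"]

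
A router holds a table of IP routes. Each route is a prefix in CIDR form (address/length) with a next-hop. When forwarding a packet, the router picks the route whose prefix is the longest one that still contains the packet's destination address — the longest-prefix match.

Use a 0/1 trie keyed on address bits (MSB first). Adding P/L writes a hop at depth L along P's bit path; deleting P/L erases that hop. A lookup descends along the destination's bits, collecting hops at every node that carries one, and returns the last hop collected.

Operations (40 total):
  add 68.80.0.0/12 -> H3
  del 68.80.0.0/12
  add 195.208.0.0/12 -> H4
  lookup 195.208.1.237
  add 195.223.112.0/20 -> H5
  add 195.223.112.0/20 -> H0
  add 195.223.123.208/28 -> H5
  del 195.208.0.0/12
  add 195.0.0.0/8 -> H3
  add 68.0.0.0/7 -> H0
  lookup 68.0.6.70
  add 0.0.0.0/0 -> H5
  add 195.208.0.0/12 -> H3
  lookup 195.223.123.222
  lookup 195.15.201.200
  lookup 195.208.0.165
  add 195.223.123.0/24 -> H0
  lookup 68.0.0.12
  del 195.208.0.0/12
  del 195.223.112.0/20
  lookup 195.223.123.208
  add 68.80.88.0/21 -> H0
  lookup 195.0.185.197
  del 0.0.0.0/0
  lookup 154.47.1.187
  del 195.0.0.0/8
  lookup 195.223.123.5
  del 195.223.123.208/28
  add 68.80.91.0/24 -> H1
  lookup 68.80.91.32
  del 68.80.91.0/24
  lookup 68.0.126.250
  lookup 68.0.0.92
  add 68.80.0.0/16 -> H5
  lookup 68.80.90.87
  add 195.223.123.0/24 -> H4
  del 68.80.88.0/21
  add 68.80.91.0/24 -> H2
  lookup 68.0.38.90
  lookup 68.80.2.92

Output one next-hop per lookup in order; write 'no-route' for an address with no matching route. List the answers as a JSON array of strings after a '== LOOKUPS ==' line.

Trace:
  + 68.80.0.0/12 (H3) depth=12
  - 68.80.0.0/12 clear@12
  + 195.208.0.0/12 (H4) depth=12
  lookup 195.208.1.237: bits 110000111101 walk d0:-→d1:-→d2:-→d3:-→d4:-→d5:-→d6:-→d7:-→d8:-→d9:-→d10:-→d11:-→d12:H4 -> H4
  + 195.223.112.0/20 (H5) depth=20
  + 195.223.112.0/20 (H0) depth=20
  + 195.223.123.208/28 (H5) depth=28
  - 195.208.0.0/12 clear@12
  + 195.0.0.0/8 (H3) depth=8
  + 68.0.0.0/7 (H0) depth=7
  lookup 68.0.6.70: bits 010001000 walk d0:-→d1:-→d2:-→d3:-→d4:-→d5:-→d6:-→d7:H0→d8:-→d9:- -> H0
  + 0.0.0.0/0 (H5) depth=0
  + 195.208.0.0/12 (H3) depth=12
  lookup 195.223.123.222: bits 1100001111011111011110111101 walk d0:H5→d1:-→d2:-→d3:-→d4:-→d5:-→d6:-→d7:-→d8:H3→d9:-→d10:-→d11:-→d12:H3→d13:-→d14:-→d15:-→d16:-→d17:-→d18:-→d19:-→d20:H0→d21:-→d22:-→d23:-→d24:-→d25:-→d26:-→d27:-→d28:H5 -> H5
  lookup 195.15.201.200: bits 11000011 walk d0:H5→d1:-→d2:-→d3:-→d4:-→d5:-→d6:-→d7:-→d8:H3 -> H3
  lookup 195.208.0.165: bits 110000111101 walk d0:H5→d1:-→d2:-→d3:-→d4:-→d5:-→d6:-→d7:-→d8:H3→d9:-→d10:-→d11:-→d12:H3 -> H3
  + 195.223.123.0/24 (H0) depth=24
  lookup 68.0.0.12: bits 010001000 walk d0:H5→d1:-→d2:-→d3:-→d4:-→d5:-→d6:-→d7:H0→d8:-→d9:- -> H0
  - 195.208.0.0/12 clear@12
  - 195.223.112.0/20 clear@20
  lookup 195.223.123.208: bits 1100001111011111011110111101 walk d0:H5→d1:-→d2:-→d3:-→d4:-→d5:-→d6:-→d7:-→d8:H3→d9:-→d10:-→d11:-→d12:-→d13:-→d14:-→d15:-→d16:-→d17:-→d18:-→d19:-→d20:-→d21:-→d22:-→d23:-→d24:H0→d25:-→d26:-→d27:-→d28:H5 -> H5
  + 68.80.88.0/21 (H0) depth=21
  lookup 195.0.185.197: bits 11000011 walk d0:H5→d1:-→d2:-→d3:-→d4:-→d5:-→d6:-→d7:-→d8:H3 -> H3
  - 0.0.0.0/0 clear@0
  lookup 154.47.1.187: bits 1 walk d0:-→d1:- -> no-route
  - 195.0.0.0/8 clear@8
  lookup 195.223.123.5: bits 110000111101111101111011 walk d0:-→d1:-→d2:-→d3:-→d4:-→d5:-→d6:-→d7:-→d8:-→d9:-→d10:-→d11:-→d12:-→d13:-→d14:-→d15:-→d16:-→d17:-→d18:-→d19:-→d20:-→d21:-→d22:-→d23:-→d24:H0 -> H0
  - 195.223.123.208/28 clear@28
  + 68.80.91.0/24 (H1) depth=24
  lookup 68.80.91.32: bits 010001000101000001011011 walk d0:-→d1:-→d2:-→d3:-→d4:-→d5:-→d6:-→d7:H0→d8:-→d9:-→d10:-→d11:-→d12:-→d13:-→d14:-→d15:-→d16:-→d17:-→d18:-→d19:-→d20:-→d21:H0→d22:-→d23:-→d24:H1 -> H1
  - 68.80.91.0/24 clear@24
  lookup 68.0.126.250: bits 010001000 walk d0:-→d1:-→d2:-→d3:-→d4:-→d5:-→d6:-→d7:H0→d8:-→d9:- -> H0
  lookup 68.0.0.92: bits 010001000 walk d0:-→d1:-→d2:-→d3:-→d4:-→d5:-→d6:-→d7:H0→d8:-→d9:- -> H0
  + 68.80.0.0/16 (H5) depth=16
  lookup 68.80.90.87: bits 01000100010100000101101 walk d0:-→d1:-→d2:-→d3:-→d4:-→d5:-→d6:-→d7:H0→d8:-→d9:-→d10:-→d11:-→d12:-→d13:-→d14:-→d15:-→d16:H5→d17:-→d18:-→d19:-→d20:-→d21:H0→d22:-→d23:- -> H0
  + 195.223.123.0/24 (H4) depth=24
  - 68.80.88.0/21 clear@21
  + 68.80.91.0/24 (H2) depth=24
  lookup 68.0.38.90: bits 010001000 walk d0:-→d1:-→d2:-→d3:-→d4:-→d5:-→d6:-→d7:H0→d8:-→d9:- -> H0
  lookup 68.80.2.92: bits 01000100010100000 walk d0:-→d1:-→d2:-→d3:-→d4:-→d5:-→d6:-→d7:H0→d8:-→d9:-→d10:-→d11:-→d12:-→d13:-→d14:-→d15:-→d16:H5→d17:- -> H5

== LOOKUPS ==
["H4","H0","H5","H3","H3","H0","H5","H3","no-route","H0","H1","H0","H0","H0","H0","H5"]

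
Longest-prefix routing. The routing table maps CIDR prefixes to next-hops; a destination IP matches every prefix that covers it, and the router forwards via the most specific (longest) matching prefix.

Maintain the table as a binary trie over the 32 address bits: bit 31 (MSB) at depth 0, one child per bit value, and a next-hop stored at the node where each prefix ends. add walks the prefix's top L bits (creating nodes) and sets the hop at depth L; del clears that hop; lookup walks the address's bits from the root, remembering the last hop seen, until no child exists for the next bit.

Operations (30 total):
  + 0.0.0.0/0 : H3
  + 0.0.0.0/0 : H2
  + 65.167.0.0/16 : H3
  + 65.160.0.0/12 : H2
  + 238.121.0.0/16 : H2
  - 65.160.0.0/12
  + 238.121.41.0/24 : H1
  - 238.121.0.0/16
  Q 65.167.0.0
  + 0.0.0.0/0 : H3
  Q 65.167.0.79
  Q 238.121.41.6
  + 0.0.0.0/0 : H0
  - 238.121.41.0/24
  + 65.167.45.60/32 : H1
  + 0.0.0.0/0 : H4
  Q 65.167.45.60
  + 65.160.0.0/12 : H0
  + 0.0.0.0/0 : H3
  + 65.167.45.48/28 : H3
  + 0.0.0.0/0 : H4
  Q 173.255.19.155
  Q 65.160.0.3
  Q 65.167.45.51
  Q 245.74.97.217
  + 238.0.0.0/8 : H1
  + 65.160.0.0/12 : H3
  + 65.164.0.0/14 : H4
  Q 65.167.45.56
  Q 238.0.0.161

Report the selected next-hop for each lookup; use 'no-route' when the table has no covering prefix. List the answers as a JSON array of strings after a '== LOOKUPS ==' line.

Trace:
  add 0.0.0.0/0 -> H3 at depth 0
  add 0.0.0.0/0 -> H2 at depth 0
  add 65.167.0.0/16 -> H3 at depth 16
  add 65.160.0.0/12 -> H2 at depth 12
  add 238.121.0.0/16 -> H2 at depth 16
  - 65.160.0.0/12 clear@12
  add 238.121.41.0/24 -> H1 at depth 24
  - 238.121.0.0/16 clear@16
  ? 65.167.0.0  path d0:H2→d1:-→d2:-→d3:-→d4:-→d5:-→d6:-→d7:-→d8:-→d9:-→d10:-→d11:-→d12:-→d13:-→d14:-→d15:-→d16:H3  best=H3
  add 0.0.0.0/0 -> H3 at depth 0
  ? 65.167.0.79  path d0:H3→d1:-→d2:-→d3:-→d4:-→d5:-→d6:-→d7:-→d8:-→d9:-→d10:-→d11:-→d12:-→d13:-→d14:-→d15:-→d16:H3  best=H3
  ? 238.121.41.6  path d0:H3→d1:-→d2:-→d3:-→d4:-→d5:-→d6:-→d7:-→d8:-→d9:-→d10:-→d11:-→d12:-→d13:-→d14:-→d15:-→d16:-→d17:-→d18:-→d19:-→d20:-→d21:-→d22:-→d23:-→d24:H1  best=H1
  add 0.0.0.0/0 -> H0 at depth 0
  - 238.121.41.0/24 clear@24
  add 65.167.45.60/32 -> H1 at depth 32
  add 0.0.0.0/0 -> H4 at depth 0
  ? 65.167.45.60  path d0:H4→d1:-→d2:-→d3:-→d4:-→d5:-→d6:-→d7:-→d8:-→d9:-→d10:-→d11:-→d12:-→d13:-→d14:-→d15:-→d16:H3→d17:-→d18:-→d19:-→d20:-→d21:-→d22:-→d23:-→d24:-→d25:-→d26:-→d27:-→d28:-→d29:-→d30:-→d31:-→d32:H1  best=H1
  add 65.160.0.0/12 -> H0 at depth 12
  add 0.0.0.0/0 -> H3 at depth 0
  add 65.167.45.48/28 -> H3 at depth 28
  add 0.0.0.0/0 -> H4 at depth 0
  ? 173.255.19.155  path d0:H4→d1:-  best=H4
  ? 65.160.0.3  path d0:H4→d1:-→d2:-→d3:-→d4:-→d5:-→d6:-→d7:-→d8:-→d9:-→d10:-→d11:-→d12:H0→d13:-  best=H0
  ? 65.167.45.51  path d0:H4→d1:-→d2:-→d3:-→d4:-→d5:-→d6:-→d7:-→d8:-→d9:-→d10:-→d11:-→d12:H0→d13:-→d14:-→d15:-→d16:H3→d17:-→d18:-→d19:-→d20:-→d21:-→d22:-→d23:-→d24:-→d25:-→d26:-→d27:-→d28:H3  best=H3
  ? 245.74.97.217  path d0:H4→d1:-→d2:-→d3:-  best=H4
  add 238.0.0.0/8 -> H1 at depth 8
  add 65.160.0.0/12 -> H3 at depth 12
  add 65.164.0.0/14 -> H4 at depth 14
  ? 65.167.45.56  path d0:H4→d1:-→d2:-→d3:-→d4:-→d5:-→d6:-→d7:-→d8:-→d9:-→d10:-→d11:-→d12:H3→d13:-→d14:H4→d15:-→d16:H3→d17:-→d18:-→d19:-→d20:-→d21:-→d22:-→d23:-→d24:-→d25:-→d26:-→d27:-→d28:H3→d29:-  best=H3
  ? 238.0.0.161  path d0:H4→d1:-→d2:-→d3:-→d4:-→d5:-→d6:-→d7:-→d8:H1→d9:-  best=H1

== LOOKUPS ==
["H3","H3","H1","H1","H4","H0","H3","H4","H3","H1"]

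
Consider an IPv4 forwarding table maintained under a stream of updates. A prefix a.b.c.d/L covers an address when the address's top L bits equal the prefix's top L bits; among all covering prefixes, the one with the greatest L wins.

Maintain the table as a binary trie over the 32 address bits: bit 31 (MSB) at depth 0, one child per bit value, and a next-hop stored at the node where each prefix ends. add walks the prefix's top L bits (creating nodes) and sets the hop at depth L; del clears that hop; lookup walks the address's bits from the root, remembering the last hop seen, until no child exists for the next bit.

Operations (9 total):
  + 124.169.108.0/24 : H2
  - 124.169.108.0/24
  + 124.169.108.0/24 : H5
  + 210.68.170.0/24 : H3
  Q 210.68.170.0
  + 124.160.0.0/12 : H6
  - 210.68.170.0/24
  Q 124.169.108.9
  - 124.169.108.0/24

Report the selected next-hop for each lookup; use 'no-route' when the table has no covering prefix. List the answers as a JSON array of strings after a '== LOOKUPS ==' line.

Apply in order:
  add 124.169.108.0/24 -> H2 at depth 24
  del 124.169.108.0/24 (clear depth 24)
  add 124.169.108.0/24 -> H5 at depth 24
  add 210.68.170.0/24 -> H3 at depth 24
  lookup 210.68.170.0: bits 110100100100010010101010 walk d0:-→d1:-→d2:-→d3:-→d4:-→d5:-→d6:-→d7:-→d8:-→d9:-→d10:-→d11:-→d12:-→d13:-→d14:-→d15:-→d16:-→d17:-→d18:-→d19:-→d20:-→d21:-→d22:-→d23:-→d24:H3 -> H3
  add 124.160.0.0/12 -> H6 at depth 12
  del 210.68.170.0/24 (clear depth 24)
  lookup 124.169.108.9: bits 011111001010100101101100 walk d0:-→d1:-→d2:-→d3:-→d4:-→d5:-→d6:-→d7:-→d8:-→d9:-→d10:-→d11:-→d12:H6→d13:-→d14:-→d15:-→d16:-→d17:-→d18:-→d19:-→d20:-→d21:-→d22:-→d23:-→d24:H5 -> H5
  del 124.169.108.0/24 (clear depth 24)

== LOOKUPS ==
["H3","H5"]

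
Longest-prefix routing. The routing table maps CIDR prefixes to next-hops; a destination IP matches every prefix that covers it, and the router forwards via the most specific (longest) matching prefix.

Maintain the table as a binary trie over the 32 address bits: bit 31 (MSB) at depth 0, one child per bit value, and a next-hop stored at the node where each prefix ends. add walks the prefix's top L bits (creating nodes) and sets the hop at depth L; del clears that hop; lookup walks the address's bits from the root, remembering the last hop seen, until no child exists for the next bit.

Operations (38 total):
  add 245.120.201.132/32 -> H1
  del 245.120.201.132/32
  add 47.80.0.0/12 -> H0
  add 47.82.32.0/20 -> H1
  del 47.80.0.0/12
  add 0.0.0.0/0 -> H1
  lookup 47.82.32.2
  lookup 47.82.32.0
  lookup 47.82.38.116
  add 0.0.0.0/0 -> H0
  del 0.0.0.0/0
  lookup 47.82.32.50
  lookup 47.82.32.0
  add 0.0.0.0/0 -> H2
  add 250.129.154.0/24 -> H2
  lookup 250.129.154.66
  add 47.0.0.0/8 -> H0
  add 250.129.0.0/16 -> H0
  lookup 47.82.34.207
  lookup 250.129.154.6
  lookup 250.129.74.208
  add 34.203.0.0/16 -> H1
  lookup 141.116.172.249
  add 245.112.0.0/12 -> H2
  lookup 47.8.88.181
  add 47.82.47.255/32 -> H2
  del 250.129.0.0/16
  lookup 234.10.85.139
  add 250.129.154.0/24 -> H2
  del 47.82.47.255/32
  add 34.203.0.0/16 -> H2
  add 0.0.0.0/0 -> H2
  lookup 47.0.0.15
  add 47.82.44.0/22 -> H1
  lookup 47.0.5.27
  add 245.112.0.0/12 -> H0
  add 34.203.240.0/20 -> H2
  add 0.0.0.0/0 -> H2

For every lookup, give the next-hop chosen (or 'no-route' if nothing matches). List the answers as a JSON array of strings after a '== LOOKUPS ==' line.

Process each operation:
  add 245.120.201.132/32 -> H1 at depth 32
  - 245.120.201.132/32 clear@32
  add 47.80.0.0/12 -> H0 at depth 12
  add 47.82.32.0/20 -> H1 at depth 20
  - 47.80.0.0/12 clear@12
  add 0.0.0.0/0 -> H1 at depth 0
  Q 47.82.32.2: descend 00101111010100100010 ; hops seen [H1,H1] ; pick H1
  Q 47.82.32.0: descend 00101111010100100010 ; hops seen [H1,H1] ; pick H1
  Q 47.82.38.116: descend 00101111010100100010 ; hops seen [H1,H1] ; pick H1
  add 0.0.0.0/0 -> H0 at depth 0
  - 0.0.0.0/0 clear@0
  Q 47.82.32.50: descend 00101111010100100010 ; hops seen [H1] ; pick H1
  Q 47.82.32.0: descend 00101111010100100010 ; hops seen [H1] ; pick H1
  add 0.0.0.0/0 -> H2 at depth 0
  add 250.129.154.0/24 -> H2 at depth 24
  Q 250.129.154.66: descend 111110101000000110011010 ; hops seen [H2,H2] ; pick H2
  add 47.0.0.0/8 -> H0 at depth 8
  add 250.129.0.0/16 -> H0 at depth 16
  Q 47.82.34.207: descend 00101111010100100010 ; hops seen [H2,H0,H1] ; pick H1
  Q 250.129.154.6: descend 111110101000000110011010 ; hops seen [H2,H0,H2] ; pick H2
  Q 250.129.74.208: descend 1111101010000001 ; hops seen [H2,H0] ; pick H0
  add 34.203.0.0/16 -> H1 at depth 16
  Q 141.116.172.249: descend 1 ; hops seen [H2] ; pick H2
  add 245.112.0.0/12 -> H2 at depth 12
  Q 47.8.88.181: descend 001011110 ; hops seen [H2,H0] ; pick H0
  add 47.82.47.255/32 -> H2 at depth 32
  - 250.129.0.0/16 clear@16
  Q 234.10.85.139: descend 111 ; hops seen [H2] ; pick H2
  add 250.129.154.0/24 -> H2 at depth 24
  - 47.82.47.255/32 clear@32
  add 34.203.0.0/16 -> H2 at depth 16
  add 0.0.0.0/0 -> H2 at depth 0
  Q 47.0.0.15: descend 001011110 ; hops seen [H2,H0] ; pick H0
  add 47.82.44.0/22 -> H1 at depth 22
  Q 47.0.5.27: descend 001011110 ; hops seen [H2,H0] ; pick H0
  add 245.112.0.0/12 -> H0 at depth 12
  add 34.203.240.0/20 -> H2 at depth 20
  add 0.0.0.0/0 -> H2 at depth 0

== LOOKUPS ==
["H1","H1","H1","H1","H1","H2","H1","H2","H0","H2","H0","H2","H0","H0"]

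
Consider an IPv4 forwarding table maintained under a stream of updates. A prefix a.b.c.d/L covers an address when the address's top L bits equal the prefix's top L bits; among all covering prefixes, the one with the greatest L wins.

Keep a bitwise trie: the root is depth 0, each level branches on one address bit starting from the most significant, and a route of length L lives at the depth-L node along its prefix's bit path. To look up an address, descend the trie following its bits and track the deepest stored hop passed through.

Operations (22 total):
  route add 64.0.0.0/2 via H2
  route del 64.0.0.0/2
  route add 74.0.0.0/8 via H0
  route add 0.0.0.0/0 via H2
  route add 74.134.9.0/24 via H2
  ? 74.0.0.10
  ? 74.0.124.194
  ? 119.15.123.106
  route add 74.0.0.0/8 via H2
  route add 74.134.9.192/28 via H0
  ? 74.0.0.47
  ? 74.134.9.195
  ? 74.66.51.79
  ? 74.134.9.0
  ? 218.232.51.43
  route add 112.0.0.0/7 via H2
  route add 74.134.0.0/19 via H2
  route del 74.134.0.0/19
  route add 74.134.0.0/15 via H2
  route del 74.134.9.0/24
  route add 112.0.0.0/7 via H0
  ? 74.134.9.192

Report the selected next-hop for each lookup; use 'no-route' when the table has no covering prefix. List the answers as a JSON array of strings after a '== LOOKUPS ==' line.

Trace:
  + 64.0.0.0/2 (H2) depth=2
  del 64.0.0.0/2 (clear depth 2)
  + 74.0.0.0/8 (H0) depth=8
  + 0.0.0.0/0 (H2) depth=0
  + 74.134.9.0/24 (H2) depth=24
  lookup 74.0.0.10: bits 01001010 walk d0:H2→d1:-→d2:-→d3:-→d4:-→d5:-→d6:-→d7:-→d8:H0 -> H0
  lookup 74.0.124.194: bits 01001010 walk d0:H2→d1:-→d2:-→d3:-→d4:-→d5:-→d6:-→d7:-→d8:H0 -> H0
  lookup 119.15.123.106: bits 01 walk d0:H2→d1:-→d2:- -> H2
  + 74.0.0.0/8 (H2) depth=8
  + 74.134.9.192/28 (H0) depth=28
  lookup 74.0.0.47: bits 01001010 walk d0:H2→d1:-→d2:-→d3:-→d4:-→d5:-→d6:-→d7:-→d8:H2 -> H2
  lookup 74.134.9.195: bits 0100101010000110000010011100 walk d0:H2→d1:-→d2:-→d3:-→d4:-→d5:-→d6:-→d7:-→d8:H2→d9:-→d10:-→d11:-→d12:-→d13:-→d14:-→d15:-→d16:-→d17:-→d18:-→d19:-→d20:-→d21:-→d22:-→d23:-→d24:H2→d25:-→d26:-→d27:-→d28:H0 -> H0
  lookup 74.66.51.79: bits 01001010 walk d0:H2→d1:-→d2:-→d3:-→d4:-→d5:-→d6:-→d7:-→d8:H2 -> H2
  lookup 74.134.9.0: bits 010010101000011000001001 walk d0:H2→d1:-→d2:-→d3:-→d4:-→d5:-→d6:-→d7:-→d8:H2→d9:-→d10:-→d11:-→d12:-→d13:-→d14:-→d15:-→d16:-→d17:-→d18:-→d19:-→d20:-→d21:-→d22:-→d23:-→d24:H2 -> H2
  lookup 218.232.51.43: bits ε walk d0:H2 -> H2
  + 112.0.0.0/7 (H2) depth=7
  + 74.134.0.0/19 (H2) depth=19
  del 74.134.0.0/19 (clear depth 19)
  + 74.134.0.0/15 (H2) depth=15
  del 74.134.9.0/24 (clear depth 24)
  + 112.0.0.0/7 (H0) depth=7
  lookup 74.134.9.192: bits 0100101010000110000010011100 walk d0:H2→d1:-→d2:-→d3:-→d4:-→d5:-→d6:-→d7:-→d8:H2→d9:-→d10:-→d11:-→d12:-→d13:-→d14:-→d15:H2→d16:-→d17:-→d18:-→d19:-→d20:-→d21:-→d22:-→d23:-→d24:-→d25:-→d26:-→d27:-→d28:H0 -> H0

== LOOKUPS ==
["H0","H0","H2","H2","H0","H2","H2","H2","H0"]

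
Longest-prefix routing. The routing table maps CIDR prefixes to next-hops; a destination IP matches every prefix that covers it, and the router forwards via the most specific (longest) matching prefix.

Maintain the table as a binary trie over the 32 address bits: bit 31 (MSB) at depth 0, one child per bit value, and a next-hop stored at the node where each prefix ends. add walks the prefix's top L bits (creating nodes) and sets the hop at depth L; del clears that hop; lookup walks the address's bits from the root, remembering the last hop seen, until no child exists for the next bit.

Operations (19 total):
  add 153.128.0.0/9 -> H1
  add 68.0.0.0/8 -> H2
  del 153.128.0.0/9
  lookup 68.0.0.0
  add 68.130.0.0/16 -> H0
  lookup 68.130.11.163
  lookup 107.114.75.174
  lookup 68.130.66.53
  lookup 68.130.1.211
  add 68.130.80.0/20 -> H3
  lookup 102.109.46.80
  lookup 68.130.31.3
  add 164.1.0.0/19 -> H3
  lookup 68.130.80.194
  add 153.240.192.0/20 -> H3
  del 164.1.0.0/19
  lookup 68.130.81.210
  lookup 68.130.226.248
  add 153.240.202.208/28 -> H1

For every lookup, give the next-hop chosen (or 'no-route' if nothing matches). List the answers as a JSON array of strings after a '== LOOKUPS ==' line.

Apply in order:
  add 153.128.0.0/9 -> H1 at depth 9
  add 68.0.0.0/8 -> H2 at depth 8
  - 153.128.0.0/9 clear@9
  lookup 68.0.0.0: bits 01000100 walk d0:-→d1:-→d2:-→d3:-→d4:-→d5:-→d6:-→d7:-→d8:H2 -> H2
  add 68.130.0.0/16 -> H0 at depth 16
  lookup 68.130.11.163: bits 0100010010000010 walk d0:-→d1:-→d2:-→d3:-→d4:-→d5:-→d6:-→d7:-→d8:H2→d9:-→d10:-→d11:-→d12:-→d13:-→d14:-→d15:-→d16:H0 -> H0
  lookup 107.114.75.174: bits 01 walk d0:-→d1:-→d2:- -> no-route
  lookup 68.130.66.53: bits 0100010010000010 walk d0:-→d1:-→d2:-→d3:-→d4:-→d5:-→d6:-→d7:-→d8:H2→d9:-→d10:-→d11:-→d12:-→d13:-→d14:-→d15:-→d16:H0 -> H0
  lookup 68.130.1.211: bits 0100010010000010 walk d0:-→d1:-→d2:-→d3:-→d4:-→d5:-→d6:-→d7:-→d8:H2→d9:-→d10:-→d11:-→d12:-→d13:-→d14:-→d15:-→d16:H0 -> H0
  add 68.130.80.0/20 -> H3 at depth 20
  lookup 102.109.46.80: bits 01 walk d0:-→d1:-→d2:- -> no-route
  lookup 68.130.31.3: bits 01000100100000100 walk d0:-→d1:-→d2:-→d3:-→d4:-→d5:-→d6:-→d7:-→d8:H2→d9:-→d10:-→d11:-→d12:-→d13:-→d14:-→d15:-→d16:H0→d17:- -> H0
  add 164.1.0.0/19 -> H3 at depth 19
  lookup 68.130.80.194: bits 01000100100000100101 walk d0:-→d1:-→d2:-→d3:-→d4:-→d5:-→d6:-→d7:-→d8:H2→d9:-→d10:-→d11:-→d12:-→d13:-→d14:-→d15:-→d16:H0→d17:-→d18:-→d19:-→d20:H3 -> H3
  add 153.240.192.0/20 -> H3 at depth 20
  - 164.1.0.0/19 clear@19
  lookup 68.130.81.210: bits 01000100100000100101 walk d0:-→d1:-→d2:-→d3:-→d4:-→d5:-→d6:-→d7:-→d8:H2→d9:-→d10:-→d11:-→d12:-→d13:-→d14:-→d15:-→d16:H0→d17:-→d18:-→d19:-→d20:H3 -> H3
  lookup 68.130.226.248: bits 0100010010000010 walk d0:-→d1:-→d2:-→d3:-→d4:-→d5:-→d6:-→d7:-→d8:H2→d9:-→d10:-→d11:-→d12:-→d13:-→d14:-→d15:-→d16:H0 -> H0
  add 153.240.202.208/28 -> H1 at depth 28

== LOOKUPS ==
["H2","H0","no-route","H0","H0","no-route","H0","H3","H3","H0"]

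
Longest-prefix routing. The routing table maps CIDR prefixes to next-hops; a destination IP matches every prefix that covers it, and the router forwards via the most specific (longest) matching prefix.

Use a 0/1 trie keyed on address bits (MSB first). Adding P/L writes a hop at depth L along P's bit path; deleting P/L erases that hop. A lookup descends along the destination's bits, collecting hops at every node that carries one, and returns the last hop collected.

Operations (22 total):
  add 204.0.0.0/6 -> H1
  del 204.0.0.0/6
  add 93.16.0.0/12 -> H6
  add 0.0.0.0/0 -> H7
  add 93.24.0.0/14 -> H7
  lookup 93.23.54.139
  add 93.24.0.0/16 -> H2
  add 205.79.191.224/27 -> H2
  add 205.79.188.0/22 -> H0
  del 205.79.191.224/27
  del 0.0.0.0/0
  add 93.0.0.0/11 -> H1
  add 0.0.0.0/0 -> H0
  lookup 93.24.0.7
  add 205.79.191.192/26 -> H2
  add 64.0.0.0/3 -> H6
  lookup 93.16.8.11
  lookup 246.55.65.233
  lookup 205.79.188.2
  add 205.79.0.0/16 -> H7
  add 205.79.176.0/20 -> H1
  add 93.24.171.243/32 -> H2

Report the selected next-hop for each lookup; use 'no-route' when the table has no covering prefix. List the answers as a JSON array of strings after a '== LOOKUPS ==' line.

Apply in order:
  add 204.0.0.0/6 -> H1 at depth 6
  del 204.0.0.0/6 (clear depth 6)
  add 93.16.0.0/12 -> H6 at depth 12
  add 0.0.0.0/0 -> H7 at depth 0
  add 93.24.0.0/14 -> H7 at depth 14
  lookup 93.23.54.139: bits 010111010001 walk d0:H7→d1:-→d2:-→d3:-→d4:-→d5:-→d6:-→d7:-→d8:-→d9:-→d10:-→d11:-→d12:H6 -> H6
  add 93.24.0.0/16 -> H2 at depth 16
  add 205.79.191.224/27 -> H2 at depth 27
  add 205.79.188.0/22 -> H0 at depth 22
  del 205.79.191.224/27 (clear depth 27)
  del 0.0.0.0/0 (clear depth 0)
  add 93.0.0.0/11 -> H1 at depth 11
  add 0.0.0.0/0 -> H0 at depth 0
  lookup 93.24.0.7: bits 0101110100011000 walk d0:H0→d1:-→d2:-→d3:-→d4:-→d5:-→d6:-→d7:-→d8:-→d9:-→d10:-→d11:H1→d12:H6→d13:-→d14:H7→d15:-→d16:H2 -> H2
  add 205.79.191.192/26 -> H2 at depth 26
  add 64.0.0.0/3 -> H6 at depth 3
  lookup 93.16.8.11: bits 010111010001 walk d0:H0→d1:-→d2:-→d3:H6→d4:-→d5:-→d6:-→d7:-→d8:-→d9:-→d10:-→d11:H1→d12:H6 -> H6
  lookup 246.55.65.233: bits 11 walk d0:H0→d1:-→d2:- -> H0
  lookup 205.79.188.2: bits 1100110101001111101111 walk d0:H0→d1:-→d2:-→d3:-→d4:-→d5:-→d6:-→d7:-→d8:-→d9:-→d10:-→d11:-→d12:-→d13:-→d14:-→d15:-→d16:-→d17:-→d18:-→d19:-→d20:-→d21:-→d22:H0 -> H0
  add 205.79.0.0/16 -> H7 at depth 16
  add 205.79.176.0/20 -> H1 at depth 20
  add 93.24.171.243/32 -> H2 at depth 32

== LOOKUPS ==
["H6","H2","H6","H0","H0"]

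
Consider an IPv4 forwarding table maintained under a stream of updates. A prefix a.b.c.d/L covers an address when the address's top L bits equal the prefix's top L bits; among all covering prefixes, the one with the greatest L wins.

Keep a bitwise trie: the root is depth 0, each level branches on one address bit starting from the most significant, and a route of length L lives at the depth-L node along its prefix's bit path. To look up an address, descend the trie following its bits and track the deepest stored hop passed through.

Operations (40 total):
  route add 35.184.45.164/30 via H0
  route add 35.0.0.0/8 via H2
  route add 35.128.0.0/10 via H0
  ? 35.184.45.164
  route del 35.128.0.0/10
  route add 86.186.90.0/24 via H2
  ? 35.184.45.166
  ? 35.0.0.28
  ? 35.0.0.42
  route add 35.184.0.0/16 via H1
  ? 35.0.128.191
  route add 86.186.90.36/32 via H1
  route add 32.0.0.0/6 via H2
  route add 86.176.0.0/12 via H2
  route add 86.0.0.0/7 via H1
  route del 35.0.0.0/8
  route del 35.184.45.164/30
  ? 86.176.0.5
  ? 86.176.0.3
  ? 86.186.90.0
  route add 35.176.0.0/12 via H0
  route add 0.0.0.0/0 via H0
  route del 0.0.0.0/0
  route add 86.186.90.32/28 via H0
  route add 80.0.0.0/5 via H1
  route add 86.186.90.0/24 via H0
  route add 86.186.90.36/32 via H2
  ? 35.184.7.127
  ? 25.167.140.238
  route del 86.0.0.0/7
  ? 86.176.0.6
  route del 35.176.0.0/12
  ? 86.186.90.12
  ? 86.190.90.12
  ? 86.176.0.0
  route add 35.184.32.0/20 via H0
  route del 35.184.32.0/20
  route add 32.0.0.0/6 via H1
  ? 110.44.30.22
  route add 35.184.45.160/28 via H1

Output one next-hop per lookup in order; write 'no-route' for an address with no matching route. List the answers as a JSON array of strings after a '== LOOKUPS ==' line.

Process each operation:
  + 35.184.45.164/30 (H0) depth=30
  + 35.0.0.0/8 (H2) depth=8
  + 35.128.0.0/10 (H0) depth=10
  lookup 35.184.45.164: bits 001000111011100000101101101001 walk d0:-→d1:-→d2:-→d3:-→d4:-→d5:-→d6:-→d7:-→d8:H2→d9:-→d10:H0→d11:-→d12:-→d13:-→d14:-→d15:-→d16:-→d17:-→d18:-→d19:-→d20:-→d21:-→d22:-→d23:-→d24:-→d25:-→d26:-→d27:-→d28:-→d29:-→d30:H0 -> H0
  del 35.128.0.0/10 (clear depth 10)
  + 86.186.90.0/24 (H2) depth=24
  lookup 35.184.45.166: bits 001000111011100000101101101001 walk d0:-→d1:-→d2:-→d3:-→d4:-→d5:-→d6:-→d7:-→d8:H2→d9:-→d10:-→d11:-→d12:-→d13:-→d14:-→d15:-→d16:-→d17:-→d18:-→d19:-→d20:-→d21:-→d22:-→d23:-→d24:-→d25:-→d26:-→d27:-→d28:-→d29:-→d30:H0 -> H0
  lookup 35.0.0.28: bits 00100011 walk d0:-→d1:-→d2:-→d3:-→d4:-→d5:-→d6:-→d7:-→d8:H2 -> H2
  lookup 35.0.0.42: bits 00100011 walk d0:-→d1:-→d2:-→d3:-→d4:-→d5:-→d6:-→d7:-→d8:H2 -> H2
  + 35.184.0.0/16 (H1) depth=16
  lookup 35.0.128.191: bits 00100011 walk d0:-→d1:-→d2:-→d3:-→d4:-→d5:-→d6:-→d7:-→d8:H2 -> H2
  + 86.186.90.36/32 (H1) depth=32
  + 32.0.0.0/6 (H2) depth=6
  + 86.176.0.0/12 (H2) depth=12
  + 86.0.0.0/7 (H1) depth=7
  del 35.0.0.0/8 (clear depth 8)
  del 35.184.45.164/30 (clear depth 30)
  lookup 86.176.0.5: bits 010101101011 walk d0:-→d1:-→d2:-→d3:-→d4:-→d5:-→d6:-→d7:H1→d8:-→d9:-→d10:-→d11:-→d12:H2 -> H2
  lookup 86.176.0.3: bits 010101101011 walk d0:-→d1:-→d2:-→d3:-→d4:-→d5:-→d6:-→d7:H1→d8:-→d9:-→d10:-→d11:-→d12:H2 -> H2
  lookup 86.186.90.0: bits 01010110101110100101101000 walk d0:-→d1:-→d2:-→d3:-→d4:-→d5:-→d6:-→d7:H1→d8:-→d9:-→d10:-→d11:-→d12:H2→d13:-→d14:-→d15:-→d16:-→d17:-→d18:-→d19:-→d20:-→d21:-→d22:-→d23:-→d24:H2→d25:-→d26:- -> H2
  + 35.176.0.0/12 (H0) depth=12
  + 0.0.0.0/0 (H0) depth=0
  del 0.0.0.0/0 (clear depth 0)
  + 86.186.90.32/28 (H0) depth=28
  + 80.0.0.0/5 (H1) depth=5
  + 86.186.90.0/24 (H0) depth=24
  + 86.186.90.36/32 (H2) depth=32
  lookup 35.184.7.127: bits 001000111011100000 walk d0:-→d1:-→d2:-→d3:-→d4:-→d5:-→d6:H2→d7:-→d8:-→d9:-→d10:-→d11:-→d12:H0→d13:-→d14:-→d15:-→d16:H1→d17:-→d18:- -> H1
  lookup 25.167.140.238: bits 00 walk d0:-→d1:-→d2:- -> no-route
  del 86.0.0.0/7 (clear depth 7)
  lookup 86.176.0.6: bits 010101101011 walk d0:-→d1:-→d2:-→d3:-→d4:-→d5:H1→d6:-→d7:-→d8:-→d9:-→d10:-→d11:-→d12:H2 -> H2
  del 35.176.0.0/12 (clear depth 12)
  lookup 86.186.90.12: bits 01010110101110100101101000 walk d0:-→d1:-→d2:-→d3:-→d4:-→d5:H1→d6:-→d7:-→d8:-→d9:-→d10:-→d11:-→d12:H2→d13:-→d14:-→d15:-→d16:-→d17:-→d18:-→d19:-→d20:-→d21:-→d22:-→d23:-→d24:H0→d25:-→d26:- -> H0
  lookup 86.190.90.12: bits 0101011010111 walk d0:-→d1:-→d2:-→d3:-→d4:-→d5:H1→d6:-→d7:-→d8:-→d9:-→d10:-→d11:-→d12:H2→d13:- -> H2
  lookup 86.176.0.0: bits 010101101011 walk d0:-→d1:-→d2:-→d3:-→d4:-→d5:H1→d6:-→d7:-→d8:-→d9:-→d10:-→d11:-→d12:H2 -> H2
  + 35.184.32.0/20 (H0) depth=20
  del 35.184.32.0/20 (clear depth 20)
  + 32.0.0.0/6 (H1) depth=6
  lookup 110.44.30.22: bits 01 walk d0:-→d1:-→d2:- -> no-route
  + 35.184.45.160/28 (H1) depth=28

== LOOKUPS ==
["H0","H0","H2","H2","H2","H2","H2","H2","H1","no-route","H2","H0","H2","H2","no-route"]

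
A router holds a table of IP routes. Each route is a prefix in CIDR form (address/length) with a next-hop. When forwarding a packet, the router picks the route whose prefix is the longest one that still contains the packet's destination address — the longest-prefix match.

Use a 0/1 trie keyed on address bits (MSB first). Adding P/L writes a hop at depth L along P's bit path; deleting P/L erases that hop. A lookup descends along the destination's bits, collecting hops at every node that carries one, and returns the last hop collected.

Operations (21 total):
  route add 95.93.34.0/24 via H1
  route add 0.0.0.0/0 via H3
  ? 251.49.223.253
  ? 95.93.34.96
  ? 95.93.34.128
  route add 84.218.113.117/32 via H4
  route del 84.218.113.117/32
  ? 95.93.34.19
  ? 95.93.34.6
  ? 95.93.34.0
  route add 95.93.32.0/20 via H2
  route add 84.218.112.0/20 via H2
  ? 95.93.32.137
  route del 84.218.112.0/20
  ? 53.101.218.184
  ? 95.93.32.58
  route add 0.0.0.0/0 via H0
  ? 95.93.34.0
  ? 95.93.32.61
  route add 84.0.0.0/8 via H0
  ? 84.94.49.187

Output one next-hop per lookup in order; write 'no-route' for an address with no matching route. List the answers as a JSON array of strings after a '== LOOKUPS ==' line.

Apply in order:
  + 95.93.34.0/24 (H1) depth=24
  + 0.0.0.0/0 (H3) depth=0
  Q 251.49.223.253: descend ε ; hops seen [H3] ; pick H3
  Q 95.93.34.96: descend 010111110101110100100010 ; hops seen [H3,H1] ; pick H1
  Q 95.93.34.128: descend 010111110101110100100010 ; hops seen [H3,H1] ; pick H1
  + 84.218.113.117/32 (H4) depth=32
  del 84.218.113.117/32 (clear depth 32)
  Q 95.93.34.19: descend 010111110101110100100010 ; hops seen [H3,H1] ; pick H1
  Q 95.93.34.6: descend 010111110101110100100010 ; hops seen [H3,H1] ; pick H1
  Q 95.93.34.0: descend 010111110101110100100010 ; hops seen [H3,H1] ; pick H1
  + 95.93.32.0/20 (H2) depth=20
  + 84.218.112.0/20 (H2) depth=20
  Q 95.93.32.137: descend 0101111101011101001000 ; hops seen [H3,H2] ; pick H2
  del 84.218.112.0/20 (clear depth 20)
  Q 53.101.218.184: descend 0 ; hops seen [H3] ; pick H3
  Q 95.93.32.58: descend 0101111101011101001000 ; hops seen [H3,H2] ; pick H2
  + 0.0.0.0/0 (H0) depth=0
  Q 95.93.34.0: descend 010111110101110100100010 ; hops seen [H0,H2,H1] ; pick H1
  Q 95.93.32.61: descend 0101111101011101001000 ; hops seen [H0,H2] ; pick H2
  + 84.0.0.0/8 (H0) depth=8
  Q 84.94.49.187: descend 01010100 ; hops seen [H0,H0] ; pick H0

== LOOKUPS ==
["H3","H1","H1","H1","H1","H1","H2","H3","H2","H1","H2","H0"]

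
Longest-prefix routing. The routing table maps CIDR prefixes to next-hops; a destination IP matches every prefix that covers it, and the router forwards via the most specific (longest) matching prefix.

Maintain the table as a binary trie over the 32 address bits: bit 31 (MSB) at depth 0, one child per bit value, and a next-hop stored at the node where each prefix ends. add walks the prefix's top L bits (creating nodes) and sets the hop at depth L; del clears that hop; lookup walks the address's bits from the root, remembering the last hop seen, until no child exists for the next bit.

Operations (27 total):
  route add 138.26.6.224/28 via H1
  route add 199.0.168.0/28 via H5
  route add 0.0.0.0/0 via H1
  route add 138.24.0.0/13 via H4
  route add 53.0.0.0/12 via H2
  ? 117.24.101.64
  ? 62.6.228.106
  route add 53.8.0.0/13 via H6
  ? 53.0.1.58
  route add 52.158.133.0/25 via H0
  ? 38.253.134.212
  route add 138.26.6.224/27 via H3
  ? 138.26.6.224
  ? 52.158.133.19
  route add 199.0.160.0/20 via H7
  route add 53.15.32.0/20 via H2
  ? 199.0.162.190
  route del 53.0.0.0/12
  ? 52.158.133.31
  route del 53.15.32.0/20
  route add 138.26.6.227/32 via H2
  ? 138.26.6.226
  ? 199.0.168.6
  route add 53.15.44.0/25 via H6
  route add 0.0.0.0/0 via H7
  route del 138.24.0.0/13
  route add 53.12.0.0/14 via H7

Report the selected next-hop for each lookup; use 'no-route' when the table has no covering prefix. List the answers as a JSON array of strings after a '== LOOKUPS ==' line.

Process each operation:
  add 138.26.6.224/28 -> H1 at depth 28
  add 199.0.168.0/28 -> H5 at depth 28
  add 0.0.0.0/0 -> H1 at depth 0
  add 138.24.0.0/13 -> H4 at depth 13
  add 53.0.0.0/12 -> H2 at depth 12
  lookup 117.24.101.64: bits 0 walk d0:H1→d1:- -> H1
  lookup 62.6.228.106: bits 0011 walk d0:H1→d1:-→d2:-→d3:-→d4:- -> H1
  add 53.8.0.0/13 -> H6 at depth 13
  lookup 53.0.1.58: bits 001101010000 walk d0:H1→d1:-→d2:-→d3:-→d4:-→d5:-→d6:-→d7:-→d8:-→d9:-→d10:-→d11:-→d12:H2 -> H2
  add 52.158.133.0/25 -> H0 at depth 25
  lookup 38.253.134.212: bits 001 walk d0:H1→d1:-→d2:-→d3:- -> H1
  add 138.26.6.224/27 -> H3 at depth 27
  lookup 138.26.6.224: bits 1000101000011010000001101110 walk d0:H1→d1:-→d2:-→d3:-→d4:-→d5:-→d6:-→d7:-→d8:-→d9:-→d10:-→d11:-→d12:-→d13:H4→d14:-→d15:-→d16:-→d17:-→d18:-→d19:-→d20:-→d21:-→d22:-→d23:-→d24:-→d25:-→d26:-→d27:H3→d28:H1 -> H1
  lookup 52.158.133.19: bits 0011010010011110100001010 walk d0:H1→d1:-→d2:-→d3:-→d4:-→d5:-→d6:-→d7:-→d8:-→d9:-→d10:-→d11:-→d12:-→d13:-→d14:-→d15:-→d16:-→d17:-→d18:-→d19:-→d20:-→d21:-→d22:-→d23:-→d24:-→d25:H0 -> H0
  add 199.0.160.0/20 -> H7 at depth 20
  add 53.15.32.0/20 -> H2 at depth 20
  lookup 199.0.162.190: bits 11000111000000001010 walk d0:H1→d1:-→d2:-→d3:-→d4:-→d5:-→d6:-→d7:-→d8:-→d9:-→d10:-→d11:-→d12:-→d13:-→d14:-→d15:-→d16:-→d17:-→d18:-→d19:-→d20:H7 -> H7
  del 53.0.0.0/12 (clear depth 12)
  lookup 52.158.133.31: bits 0011010010011110100001010 walk d0:H1→d1:-→d2:-→d3:-→d4:-→d5:-→d6:-→d7:-→d8:-→d9:-→d10:-→d11:-→d12:-→d13:-→d14:-→d15:-→d16:-→d17:-→d18:-→d19:-→d20:-→d21:-→d22:-→d23:-→d24:-→d25:H0 -> H0
  del 53.15.32.0/20 (clear depth 20)
  add 138.26.6.227/32 -> H2 at depth 32
  lookup 138.26.6.226: bits 1000101000011010000001101110001 walk d0:H1→d1:-→d2:-→d3:-→d4:-→d5:-→d6:-→d7:-→d8:-→d9:-→d10:-→d11:-→d12:-→d13:H4→d14:-→d15:-→d16:-→d17:-→d18:-→d19:-→d20:-→d21:-→d22:-→d23:-→d24:-→d25:-→d26:-→d27:H3→d28:H1→d29:-→d30:-→d31:- -> H1
  lookup 199.0.168.6: bits 1100011100000000101010000000 walk d0:H1→d1:-→d2:-→d3:-→d4:-→d5:-→d6:-→d7:-→d8:-→d9:-→d10:-→d11:-→d12:-→d13:-→d14:-→d15:-→d16:-→d17:-→d18:-→d19:-→d20:H7→d21:-→d22:-→d23:-→d24:-→d25:-→d26:-→d27:-→d28:H5 -> H5
  add 53.15.44.0/25 -> H6 at depth 25
  add 0.0.0.0/0 -> H7 at depth 0
  del 138.24.0.0/13 (clear depth 13)
  add 53.12.0.0/14 -> H7 at depth 14

== LOOKUPS ==
["H1","H1","H2","H1","H1","H0","H7","H0","H1","H5"]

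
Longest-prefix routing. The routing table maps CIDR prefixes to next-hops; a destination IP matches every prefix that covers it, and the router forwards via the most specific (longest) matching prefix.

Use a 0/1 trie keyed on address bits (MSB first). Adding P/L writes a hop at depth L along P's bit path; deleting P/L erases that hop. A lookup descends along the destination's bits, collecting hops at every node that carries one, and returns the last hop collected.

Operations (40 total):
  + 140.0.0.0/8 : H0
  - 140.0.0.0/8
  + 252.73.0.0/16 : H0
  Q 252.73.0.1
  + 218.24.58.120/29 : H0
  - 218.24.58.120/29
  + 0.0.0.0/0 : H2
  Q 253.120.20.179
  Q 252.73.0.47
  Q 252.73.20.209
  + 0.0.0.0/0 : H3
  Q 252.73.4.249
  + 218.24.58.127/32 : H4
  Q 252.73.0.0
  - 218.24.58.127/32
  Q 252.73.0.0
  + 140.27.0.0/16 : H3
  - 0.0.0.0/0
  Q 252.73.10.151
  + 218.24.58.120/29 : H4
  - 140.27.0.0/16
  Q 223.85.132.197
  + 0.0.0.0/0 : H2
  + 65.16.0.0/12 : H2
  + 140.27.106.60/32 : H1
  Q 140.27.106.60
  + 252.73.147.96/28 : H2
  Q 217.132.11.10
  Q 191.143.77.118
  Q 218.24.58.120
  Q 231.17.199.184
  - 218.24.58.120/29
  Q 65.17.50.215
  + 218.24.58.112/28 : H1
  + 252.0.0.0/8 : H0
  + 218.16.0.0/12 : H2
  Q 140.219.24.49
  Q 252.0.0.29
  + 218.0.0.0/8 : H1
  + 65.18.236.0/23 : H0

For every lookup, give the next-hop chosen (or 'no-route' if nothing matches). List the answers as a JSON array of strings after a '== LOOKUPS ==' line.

Trace:
  add 140.0.0.0/8 -> H0 at depth 8
  - 140.0.0.0/8 clear@8
  add 252.73.0.0/16 -> H0 at depth 16
  ? 252.73.0.1  path d0:-→d1:-→d2:-→d3:-→d4:-→d5:-→d6:-→d7:-→d8:-→d9:-→d10:-→d11:-→d12:-→d13:-→d14:-→d15:-→d16:H0  best=H0
  add 218.24.58.120/29 -> H0 at depth 29
  - 218.24.58.120/29 clear@29
  add 0.0.0.0/0 -> H2 at depth 0
  ? 253.120.20.179  path d0:H2→d1:-→d2:-→d3:-→d4:-→d5:-→d6:-→d7:-  best=H2
  ? 252.73.0.47  path d0:H2→d1:-→d2:-→d3:-→d4:-→d5:-→d6:-→d7:-→d8:-→d9:-→d10:-→d11:-→d12:-→d13:-→d14:-→d15:-→d16:H0  best=H0
  ? 252.73.20.209  path d0:H2→d1:-→d2:-→d3:-→d4:-→d5:-→d6:-→d7:-→d8:-→d9:-→d10:-→d11:-→d12:-→d13:-→d14:-→d15:-→d16:H0  best=H0
  add 0.0.0.0/0 -> H3 at depth 0
  ? 252.73.4.249  path d0:H3→d1:-→d2:-→d3:-→d4:-→d5:-→d6:-→d7:-→d8:-→d9:-→d10:-→d11:-→d12:-→d13:-→d14:-→d15:-→d16:H0  best=H0
  add 218.24.58.127/32 -> H4 at depth 32
  ? 252.73.0.0  path d0:H3→d1:-→d2:-→d3:-→d4:-→d5:-→d6:-→d7:-→d8:-→d9:-→d10:-→d11:-→d12:-→d13:-→d14:-→d15:-→d16:H0  best=H0
  - 218.24.58.127/32 clear@32
  ? 252.73.0.0  path d0:H3→d1:-→d2:-→d3:-→d4:-→d5:-→d6:-→d7:-→d8:-→d9:-→d10:-→d11:-→d12:-→d13:-→d14:-→d15:-→d16:H0  best=H0
  add 140.27.0.0/16 -> H3 at depth 16
  - 0.0.0.0/0 clear@0
  ? 252.73.10.151  path d0:-→d1:-→d2:-→d3:-→d4:-→d5:-→d6:-→d7:-→d8:-→d9:-→d10:-→d11:-→d12:-→d13:-→d14:-→d15:-→d16:H0  best=H0
  add 218.24.58.120/29 -> H4 at depth 29
  - 140.27.0.0/16 clear@16
  ? 223.85.132.197  path d0:-→d1:-→d2:-→d3:-→d4:-→d5:-  best=no-route
  add 0.0.0.0/0 -> H2 at depth 0
  add 65.16.0.0/12 -> H2 at depth 12
  add 140.27.106.60/32 -> H1 at depth 32
  ? 140.27.106.60  path d0:H2→d1:-→d2:-→d3:-→d4:-→d5:-→d6:-→d7:-→d8:-→d9:-→d10:-→d11:-→d12:-→d13:-→d14:-→d15:-→d16:-→d17:-→d18:-→d19:-→d20:-→d21:-→d22:-→d23:-→d24:-→d25:-→d26:-→d27:-→d28:-→d29:-→d30:-→d31:-→d32:H1  best=H1
  add 252.73.147.96/28 -> H2 at depth 28
  ? 217.132.11.10  path d0:H2→d1:-→d2:-→d3:-→d4:-→d5:-→d6:-  best=H2
  ? 191.143.77.118  path d0:H2→d1:-→d2:-  best=H2
  ? 218.24.58.120  path d0:H2→d1:-→d2:-→d3:-→d4:-→d5:-→d6:-→d7:-→d8:-→d9:-→d10:-→d11:-→d12:-→d13:-→d14:-→d15:-→d16:-→d17:-→d18:-→d19:-→d20:-→d21:-→d22:-→d23:-→d24:-→d25:-→d26:-→d27:-→d28:-→d29:H4  best=H4
  ? 231.17.199.184  path d0:H2→d1:-→d2:-→d3:-  best=H2
  - 218.24.58.120/29 clear@29
  ? 65.17.50.215  path d0:H2→d1:-→d2:-→d3:-→d4:-→d5:-→d6:-→d7:-→d8:-→d9:-→d10:-→d11:-→d12:H2  best=H2
  add 218.24.58.112/28 -> H1 at depth 28
  add 252.0.0.0/8 -> H0 at depth 8
  add 218.16.0.0/12 -> H2 at depth 12
  ? 140.219.24.49  path d0:H2→d1:-→d2:-→d3:-→d4:-→d5:-→d6:-→d7:-→d8:-  best=H2
  ? 252.0.0.29  path d0:H2→d1:-→d2:-→d3:-→d4:-→d5:-→d6:-→d7:-→d8:H0→d9:-  best=H0
  add 218.0.0.0/8 -> H1 at depth 8
  add 65.18.236.0/23 -> H0 at depth 23

== LOOKUPS ==
["H0","H2","H0","H0","H0","H0","H0","H0","no-route","H1","H2","H2","H4","H2","H2","H2","H0"]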